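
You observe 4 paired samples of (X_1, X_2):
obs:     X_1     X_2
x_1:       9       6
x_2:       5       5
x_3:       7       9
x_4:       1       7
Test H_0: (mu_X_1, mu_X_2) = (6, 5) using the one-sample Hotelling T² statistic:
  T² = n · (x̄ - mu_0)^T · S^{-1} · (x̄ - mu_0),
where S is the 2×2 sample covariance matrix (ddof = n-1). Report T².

Step 1 — sample mean vector:
  mean(X_1) = (9 + 5 + 7 + 1) / 4 = 22/4 = 5.5
  mean(X_2) = (6 + 5 + 9 + 7) / 4 = 27/4 = 6.75
  x̄ = (5.5, 6.75),  deviation x̄ - mu_0 = (5.5, 6.75) - (6, 5) = (-0.5, 1.75).

Step 2 — sample covariance matrix, S[i,j] = (1/(n-1)) · Σ_k (x_{k,i} - mean_i) · (x_{k,j} - mean_j), divisor n-1 = 3:
  S[X_1,X_1] = ((3.5)·(3.5) + (-0.5)·(-0.5) + (1.5)·(1.5) + (-4.5)·(-4.5)) / 3 = 35/3 = 11.6667
  S[X_1,X_2] = ((3.5)·(-0.75) + (-0.5)·(-1.75) + (1.5)·(2.25) + (-4.5)·(0.25)) / 3 = 0.5/3 = 0.1667
  S[X_2,X_2] = ((-0.75)·(-0.75) + (-1.75)·(-1.75) + (2.25)·(2.25) + (0.25)·(0.25)) / 3 = 8.75/3 = 2.9167
  S = [[11.6667, 0.1667],
 [0.1667, 2.9167]].

Step 3 — invert S. det(S) = 11.6667·2.9167 - (0.1667)² = 34.
  S^{-1} = (1/det) · [[d, -b], [-b, a]] = [[0.0858, -0.0049],
 [-0.0049, 0.3431]].

Step 4 — quadratic form (x̄ - mu_0)^T · S^{-1} · (x̄ - mu_0):
  S^{-1} · (x̄ - mu_0) = (-0.0515, 0.6029),
  (x̄ - mu_0)^T · [...] = (-0.5)·(-0.0515) + (1.75)·(0.6029) = 1.0809.

Step 5 — scale by n: T² = 4 · 1.0809 = 4.3235.

T² ≈ 4.3235


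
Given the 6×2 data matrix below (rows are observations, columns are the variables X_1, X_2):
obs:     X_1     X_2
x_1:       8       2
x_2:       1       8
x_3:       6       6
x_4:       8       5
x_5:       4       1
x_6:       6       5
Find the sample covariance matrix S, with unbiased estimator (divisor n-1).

Step 1 — column means:
  mean(X_1) = (8 + 1 + 6 + 8 + 4 + 6) / 6 = 33/6 = 5.5
  mean(X_2) = (2 + 8 + 6 + 5 + 1 + 5) / 6 = 27/6 = 4.5

Step 2 — sample covariance S[i,j] = (1/(n-1)) · Σ_k (x_{k,i} - mean_i) · (x_{k,j} - mean_j), with n-1 = 5.
  S[X_1,X_1] = ((2.5)·(2.5) + (-4.5)·(-4.5) + (0.5)·(0.5) + (2.5)·(2.5) + (-1.5)·(-1.5) + (0.5)·(0.5)) / 5 = 35.5/5 = 7.1
  S[X_1,X_2] = ((2.5)·(-2.5) + (-4.5)·(3.5) + (0.5)·(1.5) + (2.5)·(0.5) + (-1.5)·(-3.5) + (0.5)·(0.5)) / 5 = -14.5/5 = -2.9
  S[X_2,X_2] = ((-2.5)·(-2.5) + (3.5)·(3.5) + (1.5)·(1.5) + (0.5)·(0.5) + (-3.5)·(-3.5) + (0.5)·(0.5)) / 5 = 33.5/5 = 6.7

S is symmetric (S[j,i] = S[i,j]). Assembling:

S = [[7.1, -2.9],
 [-2.9, 6.7]]


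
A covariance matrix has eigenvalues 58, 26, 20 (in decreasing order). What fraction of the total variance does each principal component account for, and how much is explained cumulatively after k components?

Step 1 — total variance = trace(Sigma) = Σ λ_i = 58 + 26 + 20 = 104.

Step 2 — fraction explained by component i = λ_i / Σ λ:
  PC1: 58/104 = 0.5577
  PC2: 26/104 = 0.25
  PC3: 20/104 = 0.1923

Step 3 — cumulative fraction after k components = (λ_1 + ... + λ_k) / Σ λ:
  k = 1: 58/104 = 0.5577
  k = 2: (58 + 26)/104 = 84/104 = 0.8077
  k = 3: (58 + 26 + 20)/104 = 104/104 = 1

Summary (fraction, with percent):

explained: PC1 0.5577 (55.77%), PC2 0.25 (25%), PC3 0.1923 (19.23%);  cumulative: 0.5577, 0.8077, 1


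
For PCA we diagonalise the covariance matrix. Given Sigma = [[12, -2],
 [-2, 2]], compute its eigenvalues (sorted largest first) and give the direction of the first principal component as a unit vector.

Step 1 — characteristic polynomial of 2×2 Sigma:
  det(Sigma - λI) = λ² - trace · λ + det = 0.
  trace = 12 + 2 = 14, det = 12·2 - (-2)² = 20.
Step 2 — discriminant:
  Δ = trace² - 4·det = 196 - 80 = 116.
Step 3 — eigenvalues:
  λ = (trace ± √Δ)/2 = (14 ± 10.7703)/2,
  λ_1 = 12.3852,  λ_2 = 1.6148.

Step 4 — unit eigenvector for λ_1: solve (Sigma - λ_1 I)v = 0. First row:
  (12 - 12.3852)·v_x + (-2)·v_y = 0, i.e. (-0.3852)·v_x + (-2)·v_y = 0,
  so v ∝ (b, λ_1 - a) = (-2, 0.3852); multiply by -1 so the first entry is positive: u = (2, -0.3852).
  ||u|| = √((2)² + (-0.3852)²) = √(4.1484) ≈ 2.0368,
  v_1 = u/||u|| ≈ (0.982, -0.1891) (||v_1|| = 1).

λ_1 = 12.3852,  λ_2 = 1.6148;  v_1 ≈ (0.982, -0.1891)


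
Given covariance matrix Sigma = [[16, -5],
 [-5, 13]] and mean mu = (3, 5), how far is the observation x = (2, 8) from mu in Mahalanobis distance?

Step 1 — centre the observation: (x - mu) = (-1, 3).

Step 2 — invert Sigma. det(Sigma) = 16·13 - (-5)² = 183.
  Sigma^{-1} = (1/det) · [[d, -b], [-b, a]] = [[0.071, 0.0273],
 [0.0273, 0.0874]].

Step 3 — form the quadratic (x - mu)^T · Sigma^{-1} · (x - mu):
  Sigma^{-1} · (x - mu) = (0.0109, 0.235).
  (x - mu)^T · [Sigma^{-1} · (x - mu)] = (-1)·(0.0109) + (3)·(0.235) = 0.694.

Step 4 — take square root: d = √(0.694) ≈ 0.8331.

d(x, mu) = √(0.694) ≈ 0.8331


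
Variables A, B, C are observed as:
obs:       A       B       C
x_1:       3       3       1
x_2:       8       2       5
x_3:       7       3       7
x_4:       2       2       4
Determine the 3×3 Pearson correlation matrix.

Step 1 — column means:
  mean(A) = (3 + 8 + 7 + 2) / 4 = 20/4 = 5
  mean(B) = (3 + 2 + 3 + 2) / 4 = 10/4 = 2.5
  mean(C) = (1 + 5 + 7 + 4) / 4 = 17/4 = 4.25

Step 2 — sample variances and covariances s[i,j] = (1/(n-1)) · Σ_k (x_{k,i} - mean_i) · (x_{k,j} - mean_j), with n-1 = 3:
  s[A,A] = ((-2)·(-2) + (3)·(3) + (2)·(2) + (-3)·(-3)) / 3 = 26/3 = 8.6667
  s[A,B] = ((-2)·(0.5) + (3)·(-0.5) + (2)·(0.5) + (-3)·(-0.5)) / 3 = 0/3 = 0
  s[A,C] = ((-2)·(-3.25) + (3)·(0.75) + (2)·(2.75) + (-3)·(-0.25)) / 3 = 15/3 = 5
  s[B,B] = ((0.5)·(0.5) + (-0.5)·(-0.5) + (0.5)·(0.5) + (-0.5)·(-0.5)) / 3 = 1/3 = 0.3333
  s[B,C] = ((0.5)·(-3.25) + (-0.5)·(0.75) + (0.5)·(2.75) + (-0.5)·(-0.25)) / 3 = -0.5/3 = -0.1667
  s[C,C] = ((-3.25)·(-3.25) + (0.75)·(0.75) + (2.75)·(2.75) + (-0.25)·(-0.25)) / 3 = 18.75/3 = 6.25
  Sample standard deviations s_i = √(s[i,i]):
  s(A) = √(8.6667) = 2.9439
  s(B) = √(0.3333) = 0.5774
  s(C) = √(6.25) = 2.5

Step 3 — r_{ij} = s_{ij} / (s_i · s_j):
  r[A,A] = 1 (diagonal).
  r[A,B] = 0 / (2.9439 · 0.5774) = 0 / 1.6997 = 0
  r[A,C] = 5 / (2.9439 · 2.5) = 5 / 7.3598 = 0.6794
  r[B,B] = 1 (diagonal).
  r[B,C] = -0.1667 / (0.5774 · 2.5) = -0.1667 / 1.4434 = -0.1155
  r[C,C] = 1 (diagonal).

R is symmetric with unit diagonal. Assembling:

R = [[1, 0, 0.6794],
 [0, 1, -0.1155],
 [0.6794, -0.1155, 1]]


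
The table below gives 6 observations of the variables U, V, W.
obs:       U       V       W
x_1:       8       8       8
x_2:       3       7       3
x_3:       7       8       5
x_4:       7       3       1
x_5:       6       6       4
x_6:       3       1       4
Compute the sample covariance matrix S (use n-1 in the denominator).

Step 1 — column means:
  mean(U) = (8 + 3 + 7 + 7 + 6 + 3) / 6 = 34/6 = 5.6667
  mean(V) = (8 + 7 + 8 + 3 + 6 + 1) / 6 = 33/6 = 5.5
  mean(W) = (8 + 3 + 5 + 1 + 4 + 4) / 6 = 25/6 = 4.1667

Step 2 — sample covariance S[i,j] = (1/(n-1)) · Σ_k (x_{k,i} - mean_i) · (x_{k,j} - mean_j), with n-1 = 5.
  S[U,U] = ((2.3333)·(2.3333) + (-2.6667)·(-2.6667) + (1.3333)·(1.3333) + (1.3333)·(1.3333) + (0.3333)·(0.3333) + (-2.6667)·(-2.6667)) / 5 = 23.3333/5 = 4.6667
  S[U,V] = ((2.3333)·(2.5) + (-2.6667)·(1.5) + (1.3333)·(2.5) + (1.3333)·(-2.5) + (0.3333)·(0.5) + (-2.6667)·(-4.5)) / 5 = 14/5 = 2.8
  S[U,W] = ((2.3333)·(3.8333) + (-2.6667)·(-1.1667) + (1.3333)·(0.8333) + (1.3333)·(-3.1667) + (0.3333)·(-0.1667) + (-2.6667)·(-0.1667)) / 5 = 9.3333/5 = 1.8667
  S[V,V] = ((2.5)·(2.5) + (1.5)·(1.5) + (2.5)·(2.5) + (-2.5)·(-2.5) + (0.5)·(0.5) + (-4.5)·(-4.5)) / 5 = 41.5/5 = 8.3
  S[V,W] = ((2.5)·(3.8333) + (1.5)·(-1.1667) + (2.5)·(0.8333) + (-2.5)·(-3.1667) + (0.5)·(-0.1667) + (-4.5)·(-0.1667)) / 5 = 18.5/5 = 3.7
  S[W,W] = ((3.8333)·(3.8333) + (-1.1667)·(-1.1667) + (0.8333)·(0.8333) + (-3.1667)·(-3.1667) + (-0.1667)·(-0.1667) + (-0.1667)·(-0.1667)) / 5 = 26.8333/5 = 5.3667

S is symmetric (S[j,i] = S[i,j]). Assembling:

S = [[4.6667, 2.8, 1.8667],
 [2.8, 8.3, 3.7],
 [1.8667, 3.7, 5.3667]]


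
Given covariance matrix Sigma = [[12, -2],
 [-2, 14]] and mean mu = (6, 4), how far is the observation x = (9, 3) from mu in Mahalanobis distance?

Step 1 — centre the observation: (x - mu) = (3, -1).

Step 2 — invert Sigma. det(Sigma) = 12·14 - (-2)² = 164.
  Sigma^{-1} = (1/det) · [[d, -b], [-b, a]] = [[0.0854, 0.0122],
 [0.0122, 0.0732]].

Step 3 — form the quadratic (x - mu)^T · Sigma^{-1} · (x - mu):
  Sigma^{-1} · (x - mu) = (0.2439, -0.0366).
  (x - mu)^T · [Sigma^{-1} · (x - mu)] = (3)·(0.2439) + (-1)·(-0.0366) = 0.7683.

Step 4 — take square root: d = √(0.7683) ≈ 0.8765.

d(x, mu) = √(0.7683) ≈ 0.8765


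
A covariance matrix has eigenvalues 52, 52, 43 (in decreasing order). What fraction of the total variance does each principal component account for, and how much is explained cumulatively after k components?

Step 1 — total variance = trace(Sigma) = Σ λ_i = 52 + 52 + 43 = 147.

Step 2 — fraction explained by component i = λ_i / Σ λ:
  PC1: 52/147 = 0.3537
  PC2: 52/147 = 0.3537
  PC3: 43/147 = 0.2925

Step 3 — cumulative fraction after k components = (λ_1 + ... + λ_k) / Σ λ:
  k = 1: 52/147 = 0.3537
  k = 2: (52 + 52)/147 = 104/147 = 0.7075
  k = 3: (52 + 52 + 43)/147 = 147/147 = 1

Summary (fraction, with percent):

explained: PC1 0.3537 (35.37%), PC2 0.3537 (35.37%), PC3 0.2925 (29.25%);  cumulative: 0.3537, 0.7075, 1


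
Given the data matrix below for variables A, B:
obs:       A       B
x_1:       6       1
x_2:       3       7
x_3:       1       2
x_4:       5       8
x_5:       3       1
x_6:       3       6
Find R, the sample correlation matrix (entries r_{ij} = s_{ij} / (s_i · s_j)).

Step 1 — column means:
  mean(A) = (6 + 3 + 1 + 5 + 3 + 3) / 6 = 21/6 = 3.5
  mean(B) = (1 + 7 + 2 + 8 + 1 + 6) / 6 = 25/6 = 4.1667

Step 2 — sample variances and covariances s[i,j] = (1/(n-1)) · Σ_k (x_{k,i} - mean_i) · (x_{k,j} - mean_j), with n-1 = 5:
  s[A,A] = ((2.5)·(2.5) + (-0.5)·(-0.5) + (-2.5)·(-2.5) + (1.5)·(1.5) + (-0.5)·(-0.5) + (-0.5)·(-0.5)) / 5 = 15.5/5 = 3.1
  s[A,B] = ((2.5)·(-3.1667) + (-0.5)·(2.8333) + (-2.5)·(-2.1667) + (1.5)·(3.8333) + (-0.5)·(-3.1667) + (-0.5)·(1.8333)) / 5 = 2.5/5 = 0.5
  s[B,B] = ((-3.1667)·(-3.1667) + (2.8333)·(2.8333) + (-2.1667)·(-2.1667) + (3.8333)·(3.8333) + (-3.1667)·(-3.1667) + (1.8333)·(1.8333)) / 5 = 50.8333/5 = 10.1667
  Sample standard deviations s_i = √(s[i,i]):
  s(A) = √(3.1) = 1.7607
  s(B) = √(10.1667) = 3.1885

Step 3 — r_{ij} = s_{ij} / (s_i · s_j):
  r[A,A] = 1 (diagonal).
  r[A,B] = 0.5 / (1.7607 · 3.1885) = 0.5 / 5.614 = 0.0891
  r[B,B] = 1 (diagonal).

R is symmetric with unit diagonal. Assembling:

R = [[1, 0.0891],
 [0.0891, 1]]


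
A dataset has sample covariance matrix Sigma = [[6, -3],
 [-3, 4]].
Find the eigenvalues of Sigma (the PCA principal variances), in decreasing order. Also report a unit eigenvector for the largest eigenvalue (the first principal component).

Step 1 — characteristic polynomial of 2×2 Sigma:
  det(Sigma - λI) = λ² - trace · λ + det = 0.
  trace = 6 + 4 = 10, det = 6·4 - (-3)² = 15.
Step 2 — discriminant:
  Δ = trace² - 4·det = 100 - 60 = 40.
Step 3 — eigenvalues:
  λ = (trace ± √Δ)/2 = (10 ± 6.3246)/2,
  λ_1 = 8.1623,  λ_2 = 1.8377.

Step 4 — unit eigenvector for λ_1: solve (Sigma - λ_1 I)v = 0. First row:
  (6 - 8.1623)·v_x + (-3)·v_y = 0, i.e. (-2.1623)·v_x + (-3)·v_y = 0,
  so v ∝ (b, λ_1 - a) = (-3, 2.1623); multiply by -1 so the first entry is positive: u = (3, -2.1623).
  ||u|| = √((3)² + (-2.1623)²) = √(13.6754) ≈ 3.698,
  v_1 = u/||u|| ≈ (0.8112, -0.5847) (||v_1|| = 1).

λ_1 = 8.1623,  λ_2 = 1.8377;  v_1 ≈ (0.8112, -0.5847)


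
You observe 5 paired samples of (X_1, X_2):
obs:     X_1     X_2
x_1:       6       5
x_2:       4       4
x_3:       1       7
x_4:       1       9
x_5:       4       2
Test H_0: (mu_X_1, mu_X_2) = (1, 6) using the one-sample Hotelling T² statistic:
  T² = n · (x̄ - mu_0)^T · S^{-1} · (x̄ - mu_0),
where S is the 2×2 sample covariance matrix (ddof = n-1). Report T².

Step 1 — sample mean vector:
  mean(X_1) = (6 + 4 + 1 + 1 + 4) / 5 = 16/5 = 3.2
  mean(X_2) = (5 + 4 + 7 + 9 + 2) / 5 = 27/5 = 5.4
  x̄ = (3.2, 5.4),  deviation x̄ - mu_0 = (3.2, 5.4) - (1, 6) = (2.2, -0.6).

Step 2 — sample covariance matrix, S[i,j] = (1/(n-1)) · Σ_k (x_{k,i} - mean_i) · (x_{k,j} - mean_j), divisor n-1 = 4:
  S[X_1,X_1] = ((2.8)·(2.8) + (0.8)·(0.8) + (-2.2)·(-2.2) + (-2.2)·(-2.2) + (0.8)·(0.8)) / 4 = 18.8/4 = 4.7
  S[X_1,X_2] = ((2.8)·(-0.4) + (0.8)·(-1.4) + (-2.2)·(1.6) + (-2.2)·(3.6) + (0.8)·(-3.4)) / 4 = -16.4/4 = -4.1
  S[X_2,X_2] = ((-0.4)·(-0.4) + (-1.4)·(-1.4) + (1.6)·(1.6) + (3.6)·(3.6) + (-3.4)·(-3.4)) / 4 = 29.2/4 = 7.3
  S = [[4.7, -4.1],
 [-4.1, 7.3]].

Step 3 — invert S. det(S) = 4.7·7.3 - (-4.1)² = 17.5.
  S^{-1} = (1/det) · [[d, -b], [-b, a]] = [[0.4171, 0.2343],
 [0.2343, 0.2686]].

Step 4 — quadratic form (x̄ - mu_0)^T · S^{-1} · (x̄ - mu_0):
  S^{-1} · (x̄ - mu_0) = (0.7771, 0.3543),
  (x̄ - mu_0)^T · [...] = (2.2)·(0.7771) + (-0.6)·(0.3543) = 1.4971.

Step 5 — scale by n: T² = 5 · 1.4971 = 7.4857.

T² ≈ 7.4857


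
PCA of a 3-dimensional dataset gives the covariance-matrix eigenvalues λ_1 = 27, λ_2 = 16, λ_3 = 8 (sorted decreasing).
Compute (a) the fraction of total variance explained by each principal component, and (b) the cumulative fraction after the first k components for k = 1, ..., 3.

Step 1 — total variance = trace(Sigma) = Σ λ_i = 27 + 16 + 8 = 51.

Step 2 — fraction explained by component i = λ_i / Σ λ:
  PC1: 27/51 = 0.5294
  PC2: 16/51 = 0.3137
  PC3: 8/51 = 0.1569

Step 3 — cumulative fraction after k components = (λ_1 + ... + λ_k) / Σ λ:
  k = 1: 27/51 = 0.5294
  k = 2: (27 + 16)/51 = 43/51 = 0.8431
  k = 3: (27 + 16 + 8)/51 = 51/51 = 1

Summary (fraction, with percent):

explained: PC1 0.5294 (52.94%), PC2 0.3137 (31.37%), PC3 0.1569 (15.69%);  cumulative: 0.5294, 0.8431, 1


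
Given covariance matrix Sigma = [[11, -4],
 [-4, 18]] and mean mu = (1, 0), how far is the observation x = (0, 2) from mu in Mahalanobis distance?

Step 1 — centre the observation: (x - mu) = (-1, 2).

Step 2 — invert Sigma. det(Sigma) = 11·18 - (-4)² = 182.
  Sigma^{-1} = (1/det) · [[d, -b], [-b, a]] = [[0.0989, 0.022],
 [0.022, 0.0604]].

Step 3 — form the quadratic (x - mu)^T · Sigma^{-1} · (x - mu):
  Sigma^{-1} · (x - mu) = (-0.0549, 0.0989).
  (x - mu)^T · [Sigma^{-1} · (x - mu)] = (-1)·(-0.0549) + (2)·(0.0989) = 0.2527.

Step 4 — take square root: d = √(0.2527) ≈ 0.5027.

d(x, mu) = √(0.2527) ≈ 0.5027


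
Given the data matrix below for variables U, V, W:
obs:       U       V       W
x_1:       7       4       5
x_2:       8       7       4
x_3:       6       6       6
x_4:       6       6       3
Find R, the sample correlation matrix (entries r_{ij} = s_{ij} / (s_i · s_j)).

Step 1 — column means:
  mean(U) = (7 + 8 + 6 + 6) / 4 = 27/4 = 6.75
  mean(V) = (4 + 7 + 6 + 6) / 4 = 23/4 = 5.75
  mean(W) = (5 + 4 + 6 + 3) / 4 = 18/4 = 4.5

Step 2 — sample variances and covariances s[i,j] = (1/(n-1)) · Σ_k (x_{k,i} - mean_i) · (x_{k,j} - mean_j), with n-1 = 3:
  s[U,U] = ((0.25)·(0.25) + (1.25)·(1.25) + (-0.75)·(-0.75) + (-0.75)·(-0.75)) / 3 = 2.75/3 = 0.9167
  s[U,V] = ((0.25)·(-1.75) + (1.25)·(1.25) + (-0.75)·(0.25) + (-0.75)·(0.25)) / 3 = 0.75/3 = 0.25
  s[U,W] = ((0.25)·(0.5) + (1.25)·(-0.5) + (-0.75)·(1.5) + (-0.75)·(-1.5)) / 3 = -0.5/3 = -0.1667
  s[V,V] = ((-1.75)·(-1.75) + (1.25)·(1.25) + (0.25)·(0.25) + (0.25)·(0.25)) / 3 = 4.75/3 = 1.5833
  s[V,W] = ((-1.75)·(0.5) + (1.25)·(-0.5) + (0.25)·(1.5) + (0.25)·(-1.5)) / 3 = -1.5/3 = -0.5
  s[W,W] = ((0.5)·(0.5) + (-0.5)·(-0.5) + (1.5)·(1.5) + (-1.5)·(-1.5)) / 3 = 5/3 = 1.6667
  Sample standard deviations s_i = √(s[i,i]):
  s(U) = √(0.9167) = 0.9574
  s(V) = √(1.5833) = 1.2583
  s(W) = √(1.6667) = 1.291

Step 3 — r_{ij} = s_{ij} / (s_i · s_j):
  r[U,U] = 1 (diagonal).
  r[U,V] = 0.25 / (0.9574 · 1.2583) = 0.25 / 1.2047 = 0.2075
  r[U,W] = -0.1667 / (0.9574 · 1.291) = -0.1667 / 1.236 = -0.1348
  r[V,V] = 1 (diagonal).
  r[V,W] = -0.5 / (1.2583 · 1.291) = -0.5 / 1.6245 = -0.3078
  r[W,W] = 1 (diagonal).

R is symmetric with unit diagonal. Assembling:

R = [[1, 0.2075, -0.1348],
 [0.2075, 1, -0.3078],
 [-0.1348, -0.3078, 1]]


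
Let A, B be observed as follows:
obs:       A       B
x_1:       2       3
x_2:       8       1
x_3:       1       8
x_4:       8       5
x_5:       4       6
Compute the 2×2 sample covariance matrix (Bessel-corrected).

Step 1 — column means:
  mean(A) = (2 + 8 + 1 + 8 + 4) / 5 = 23/5 = 4.6
  mean(B) = (3 + 1 + 8 + 5 + 6) / 5 = 23/5 = 4.6

Step 2 — sample covariance S[i,j] = (1/(n-1)) · Σ_k (x_{k,i} - mean_i) · (x_{k,j} - mean_j), with n-1 = 4.
  S[A,A] = ((-2.6)·(-2.6) + (3.4)·(3.4) + (-3.6)·(-3.6) + (3.4)·(3.4) + (-0.6)·(-0.6)) / 4 = 43.2/4 = 10.8
  S[A,B] = ((-2.6)·(-1.6) + (3.4)·(-3.6) + (-3.6)·(3.4) + (3.4)·(0.4) + (-0.6)·(1.4)) / 4 = -19.8/4 = -4.95
  S[B,B] = ((-1.6)·(-1.6) + (-3.6)·(-3.6) + (3.4)·(3.4) + (0.4)·(0.4) + (1.4)·(1.4)) / 4 = 29.2/4 = 7.3

S is symmetric (S[j,i] = S[i,j]). Assembling:

S = [[10.8, -4.95],
 [-4.95, 7.3]]


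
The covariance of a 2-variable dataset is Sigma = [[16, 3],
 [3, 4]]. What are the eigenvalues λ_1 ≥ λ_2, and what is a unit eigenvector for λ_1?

Step 1 — characteristic polynomial of 2×2 Sigma:
  det(Sigma - λI) = λ² - trace · λ + det = 0.
  trace = 16 + 4 = 20, det = 16·4 - (3)² = 55.
Step 2 — discriminant:
  Δ = trace² - 4·det = 400 - 220 = 180.
Step 3 — eigenvalues:
  λ = (trace ± √Δ)/2 = (20 ± 13.4164)/2,
  λ_1 = 16.7082,  λ_2 = 3.2918.

Step 4 — unit eigenvector for λ_1: solve (Sigma - λ_1 I)v = 0. First row:
  (16 - 16.7082)·v_x + (3)·v_y = 0, i.e. (-0.7082)·v_x + (3)·v_y = 0,
  so v ∝ (b, λ_1 - a) = (3, 0.7082) = u.
  ||u|| = √((3)² + (0.7082)²) = √(9.5016) ≈ 3.0825,
  v_1 = u/||u|| ≈ (0.9732, 0.2298) (||v_1|| = 1).

λ_1 = 16.7082,  λ_2 = 3.2918;  v_1 ≈ (0.9732, 0.2298)


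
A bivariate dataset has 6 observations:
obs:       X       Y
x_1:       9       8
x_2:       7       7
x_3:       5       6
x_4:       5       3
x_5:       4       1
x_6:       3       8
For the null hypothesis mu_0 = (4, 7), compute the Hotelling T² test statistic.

Step 1 — sample mean vector:
  mean(X) = (9 + 7 + 5 + 5 + 4 + 3) / 6 = 33/6 = 5.5
  mean(Y) = (8 + 7 + 6 + 3 + 1 + 8) / 6 = 33/6 = 5.5
  x̄ = (5.5, 5.5),  deviation x̄ - mu_0 = (5.5, 5.5) - (4, 7) = (1.5, -1.5).

Step 2 — sample covariance matrix, S[i,j] = (1/(n-1)) · Σ_k (x_{k,i} - mean_i) · (x_{k,j} - mean_j), divisor n-1 = 5:
  S[X,X] = ((3.5)·(3.5) + (1.5)·(1.5) + (-0.5)·(-0.5) + (-0.5)·(-0.5) + (-1.5)·(-1.5) + (-2.5)·(-2.5)) / 5 = 23.5/5 = 4.7
  S[X,Y] = ((3.5)·(2.5) + (1.5)·(1.5) + (-0.5)·(0.5) + (-0.5)·(-2.5) + (-1.5)·(-4.5) + (-2.5)·(2.5)) / 5 = 12.5/5 = 2.5
  S[Y,Y] = ((2.5)·(2.5) + (1.5)·(1.5) + (0.5)·(0.5) + (-2.5)·(-2.5) + (-4.5)·(-4.5) + (2.5)·(2.5)) / 5 = 41.5/5 = 8.3
  S = [[4.7, 2.5],
 [2.5, 8.3]].

Step 3 — invert S. det(S) = 4.7·8.3 - (2.5)² = 32.76.
  S^{-1} = (1/det) · [[d, -b], [-b, a]] = [[0.2534, -0.0763],
 [-0.0763, 0.1435]].

Step 4 — quadratic form (x̄ - mu_0)^T · S^{-1} · (x̄ - mu_0):
  S^{-1} · (x̄ - mu_0) = (0.4945, -0.3297),
  (x̄ - mu_0)^T · [...] = (1.5)·(0.4945) + (-1.5)·(-0.3297) = 1.2363.

Step 5 — scale by n: T² = 6 · 1.2363 = 7.4176.

T² ≈ 7.4176


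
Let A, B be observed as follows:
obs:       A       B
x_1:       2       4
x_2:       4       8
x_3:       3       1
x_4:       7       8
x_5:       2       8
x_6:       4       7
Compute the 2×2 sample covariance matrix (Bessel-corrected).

Step 1 — column means:
  mean(A) = (2 + 4 + 3 + 7 + 2 + 4) / 6 = 22/6 = 3.6667
  mean(B) = (4 + 8 + 1 + 8 + 8 + 7) / 6 = 36/6 = 6

Step 2 — sample covariance S[i,j] = (1/(n-1)) · Σ_k (x_{k,i} - mean_i) · (x_{k,j} - mean_j), with n-1 = 5.
  S[A,A] = ((-1.6667)·(-1.6667) + (0.3333)·(0.3333) + (-0.6667)·(-0.6667) + (3.3333)·(3.3333) + (-1.6667)·(-1.6667) + (0.3333)·(0.3333)) / 5 = 17.3333/5 = 3.4667
  S[A,B] = ((-1.6667)·(-2) + (0.3333)·(2) + (-0.6667)·(-5) + (3.3333)·(2) + (-1.6667)·(2) + (0.3333)·(1)) / 5 = 11/5 = 2.2
  S[B,B] = ((-2)·(-2) + (2)·(2) + (-5)·(-5) + (2)·(2) + (2)·(2) + (1)·(1)) / 5 = 42/5 = 8.4

S is symmetric (S[j,i] = S[i,j]). Assembling:

S = [[3.4667, 2.2],
 [2.2, 8.4]]


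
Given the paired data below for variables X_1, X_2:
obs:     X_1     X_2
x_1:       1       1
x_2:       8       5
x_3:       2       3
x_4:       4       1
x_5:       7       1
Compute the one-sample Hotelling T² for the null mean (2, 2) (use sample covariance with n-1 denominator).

Step 1 — sample mean vector:
  mean(X_1) = (1 + 8 + 2 + 4 + 7) / 5 = 22/5 = 4.4
  mean(X_2) = (1 + 5 + 3 + 1 + 1) / 5 = 11/5 = 2.2
  x̄ = (4.4, 2.2),  deviation x̄ - mu_0 = (4.4, 2.2) - (2, 2) = (2.4, 0.2).

Step 2 — sample covariance matrix, S[i,j] = (1/(n-1)) · Σ_k (x_{k,i} - mean_i) · (x_{k,j} - mean_j), divisor n-1 = 4:
  S[X_1,X_1] = ((-3.4)·(-3.4) + (3.6)·(3.6) + (-2.4)·(-2.4) + (-0.4)·(-0.4) + (2.6)·(2.6)) / 4 = 37.2/4 = 9.3
  S[X_1,X_2] = ((-3.4)·(-1.2) + (3.6)·(2.8) + (-2.4)·(0.8) + (-0.4)·(-1.2) + (2.6)·(-1.2)) / 4 = 9.6/4 = 2.4
  S[X_2,X_2] = ((-1.2)·(-1.2) + (2.8)·(2.8) + (0.8)·(0.8) + (-1.2)·(-1.2) + (-1.2)·(-1.2)) / 4 = 12.8/4 = 3.2
  S = [[9.3, 2.4],
 [2.4, 3.2]].

Step 3 — invert S. det(S) = 9.3·3.2 - (2.4)² = 24.
  S^{-1} = (1/det) · [[d, -b], [-b, a]] = [[0.1333, -0.1],
 [-0.1, 0.3875]].

Step 4 — quadratic form (x̄ - mu_0)^T · S^{-1} · (x̄ - mu_0):
  S^{-1} · (x̄ - mu_0) = (0.3, -0.1625),
  (x̄ - mu_0)^T · [...] = (2.4)·(0.3) + (0.2)·(-0.1625) = 0.6875.

Step 5 — scale by n: T² = 5 · 0.6875 = 3.4375.

T² ≈ 3.4375


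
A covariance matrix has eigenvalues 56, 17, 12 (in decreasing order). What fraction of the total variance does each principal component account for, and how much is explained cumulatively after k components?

Step 1 — total variance = trace(Sigma) = Σ λ_i = 56 + 17 + 12 = 85.

Step 2 — fraction explained by component i = λ_i / Σ λ:
  PC1: 56/85 = 0.6588
  PC2: 17/85 = 0.2
  PC3: 12/85 = 0.1412

Step 3 — cumulative fraction after k components = (λ_1 + ... + λ_k) / Σ λ:
  k = 1: 56/85 = 0.6588
  k = 2: (56 + 17)/85 = 73/85 = 0.8588
  k = 3: (56 + 17 + 12)/85 = 85/85 = 1

Summary (fraction, with percent):

explained: PC1 0.6588 (65.88%), PC2 0.2 (20%), PC3 0.1412 (14.12%);  cumulative: 0.6588, 0.8588, 1


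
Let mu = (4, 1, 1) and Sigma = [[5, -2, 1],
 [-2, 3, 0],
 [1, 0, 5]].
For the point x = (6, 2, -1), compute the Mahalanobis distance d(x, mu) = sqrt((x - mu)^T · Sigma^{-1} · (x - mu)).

Step 1 — centre the observation: (x - mu) = (2, 1, -2).

Step 2 — invert Sigma (cofactor / det for 3×3, or solve directly):
  Sigma^{-1} = [[0.2885, 0.1923, -0.0577],
 [0.1923, 0.4615, -0.0385],
 [-0.0577, -0.0385, 0.2115]].

Step 3 — form the quadratic (x - mu)^T · Sigma^{-1} · (x - mu):
  Sigma^{-1} · (x - mu) = (0.8846, 0.9231, -0.5769).
  (x - mu)^T · [Sigma^{-1} · (x - mu)] = (2)·(0.8846) + (1)·(0.9231) + (-2)·(-0.5769) = 3.8462.

Step 4 — take square root: d = √(3.8462) ≈ 1.9612.

d(x, mu) = √(3.8462) ≈ 1.9612


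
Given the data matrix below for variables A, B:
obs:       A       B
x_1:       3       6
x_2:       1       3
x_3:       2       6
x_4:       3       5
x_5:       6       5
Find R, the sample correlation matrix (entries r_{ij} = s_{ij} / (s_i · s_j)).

Step 1 — column means:
  mean(A) = (3 + 1 + 2 + 3 + 6) / 5 = 15/5 = 3
  mean(B) = (6 + 3 + 6 + 5 + 5) / 5 = 25/5 = 5

Step 2 — sample variances and covariances s[i,j] = (1/(n-1)) · Σ_k (x_{k,i} - mean_i) · (x_{k,j} - mean_j), with n-1 = 4:
  s[A,A] = ((0)·(0) + (-2)·(-2) + (-1)·(-1) + (0)·(0) + (3)·(3)) / 4 = 14/4 = 3.5
  s[A,B] = ((0)·(1) + (-2)·(-2) + (-1)·(1) + (0)·(0) + (3)·(0)) / 4 = 3/4 = 0.75
  s[B,B] = ((1)·(1) + (-2)·(-2) + (1)·(1) + (0)·(0) + (0)·(0)) / 4 = 6/4 = 1.5
  Sample standard deviations s_i = √(s[i,i]):
  s(A) = √(3.5) = 1.8708
  s(B) = √(1.5) = 1.2247

Step 3 — r_{ij} = s_{ij} / (s_i · s_j):
  r[A,A] = 1 (diagonal).
  r[A,B] = 0.75 / (1.8708 · 1.2247) = 0.75 / 2.2913 = 0.3273
  r[B,B] = 1 (diagonal).

R is symmetric with unit diagonal. Assembling:

R = [[1, 0.3273],
 [0.3273, 1]]


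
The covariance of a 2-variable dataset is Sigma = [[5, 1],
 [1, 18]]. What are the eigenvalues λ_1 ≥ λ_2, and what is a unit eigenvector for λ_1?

Step 1 — characteristic polynomial of 2×2 Sigma:
  det(Sigma - λI) = λ² - trace · λ + det = 0.
  trace = 5 + 18 = 23, det = 5·18 - (1)² = 89.
Step 2 — discriminant:
  Δ = trace² - 4·det = 529 - 356 = 173.
Step 3 — eigenvalues:
  λ = (trace ± √Δ)/2 = (23 ± 13.1529)/2,
  λ_1 = 18.0765,  λ_2 = 4.9235.

Step 4 — unit eigenvector for λ_1: solve (Sigma - λ_1 I)v = 0. First row:
  (5 - 18.0765)·v_x + (1)·v_y = 0, i.e. (-13.0765)·v_x + (1)·v_y = 0,
  so v ∝ (b, λ_1 - a) = (1, 13.0765) = u.
  ||u|| = √((1)² + (13.0765)²) = √(171.9942) ≈ 13.1147,
  v_1 = u/||u|| ≈ (0.0763, 0.9971) (||v_1|| = 1).

λ_1 = 18.0765,  λ_2 = 4.9235;  v_1 ≈ (0.0763, 0.9971)


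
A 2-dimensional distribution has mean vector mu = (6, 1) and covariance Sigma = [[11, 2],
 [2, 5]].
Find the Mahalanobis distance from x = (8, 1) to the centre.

Step 1 — centre the observation: (x - mu) = (2, 0).

Step 2 — invert Sigma. det(Sigma) = 11·5 - (2)² = 51.
  Sigma^{-1} = (1/det) · [[d, -b], [-b, a]] = [[0.098, -0.0392],
 [-0.0392, 0.2157]].

Step 3 — form the quadratic (x - mu)^T · Sigma^{-1} · (x - mu):
  Sigma^{-1} · (x - mu) = (0.1961, -0.0784).
  (x - mu)^T · [Sigma^{-1} · (x - mu)] = (2)·(0.1961) + (0)·(-0.0784) = 0.3922.

Step 4 — take square root: d = √(0.3922) ≈ 0.6262.

d(x, mu) = √(0.3922) ≈ 0.6262


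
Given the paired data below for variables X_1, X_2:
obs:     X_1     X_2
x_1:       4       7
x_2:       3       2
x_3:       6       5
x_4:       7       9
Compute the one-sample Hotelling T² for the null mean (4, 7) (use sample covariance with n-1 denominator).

Step 1 — sample mean vector:
  mean(X_1) = (4 + 3 + 6 + 7) / 4 = 20/4 = 5
  mean(X_2) = (7 + 2 + 5 + 9) / 4 = 23/4 = 5.75
  x̄ = (5, 5.75),  deviation x̄ - mu_0 = (5, 5.75) - (4, 7) = (1, -1.25).

Step 2 — sample covariance matrix, S[i,j] = (1/(n-1)) · Σ_k (x_{k,i} - mean_i) · (x_{k,j} - mean_j), divisor n-1 = 3:
  S[X_1,X_1] = ((-1)·(-1) + (-2)·(-2) + (1)·(1) + (2)·(2)) / 3 = 10/3 = 3.3333
  S[X_1,X_2] = ((-1)·(1.25) + (-2)·(-3.75) + (1)·(-0.75) + (2)·(3.25)) / 3 = 12/3 = 4
  S[X_2,X_2] = ((1.25)·(1.25) + (-3.75)·(-3.75) + (-0.75)·(-0.75) + (3.25)·(3.25)) / 3 = 26.75/3 = 8.9167
  S = [[3.3333, 4],
 [4, 8.9167]].

Step 3 — invert S. det(S) = 3.3333·8.9167 - (4)² = 13.7222.
  S^{-1} = (1/det) · [[d, -b], [-b, a]] = [[0.6498, -0.2915],
 [-0.2915, 0.2429]].

Step 4 — quadratic form (x̄ - mu_0)^T · S^{-1} · (x̄ - mu_0):
  S^{-1} · (x̄ - mu_0) = (1.0142, -0.5951),
  (x̄ - mu_0)^T · [...] = (1)·(1.0142) + (-1.25)·(-0.5951) = 1.7581.

Step 5 — scale by n: T² = 4 · 1.7581 = 7.0324.

T² ≈ 7.0324


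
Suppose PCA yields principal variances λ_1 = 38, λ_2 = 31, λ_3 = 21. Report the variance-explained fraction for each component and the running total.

Step 1 — total variance = trace(Sigma) = Σ λ_i = 38 + 31 + 21 = 90.

Step 2 — fraction explained by component i = λ_i / Σ λ:
  PC1: 38/90 = 0.4222
  PC2: 31/90 = 0.3444
  PC3: 21/90 = 0.2333

Step 3 — cumulative fraction after k components = (λ_1 + ... + λ_k) / Σ λ:
  k = 1: 38/90 = 0.4222
  k = 2: (38 + 31)/90 = 69/90 = 0.7667
  k = 3: (38 + 31 + 21)/90 = 90/90 = 1

Summary (fraction, with percent):

explained: PC1 0.4222 (42.22%), PC2 0.3444 (34.44%), PC3 0.2333 (23.33%);  cumulative: 0.4222, 0.7667, 1


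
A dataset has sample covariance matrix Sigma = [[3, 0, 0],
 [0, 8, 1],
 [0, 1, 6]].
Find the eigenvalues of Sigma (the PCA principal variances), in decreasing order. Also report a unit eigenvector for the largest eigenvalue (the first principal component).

Step 1 — characteristic polynomial p(λ) = det(λI - Sigma) = λ³ - tr·λ² + c_1·λ - det, where tr = trace, c_1 = sum of the principal 2×2 minors, det = det(Sigma):
  tr = 3 + 8 + 6 = 17,
  c_1 = (3·8 - (0)²) + (3·6 - (0)²) + (8·6 - (1)²) = 24 + 18 + 47 = 89,
  det = 3·(8·6 - (1)²) - (0)·((0)·6 - (1)·(0)) + (0)·((0)·(1) - 8·(0)) = 3·(47) - (0)·(0) + (0)·(0) = 141.
  So p(λ) = λ³ - 17λ² + 89λ - 141.
Step 2 — look for an integer root (rational root theorem: any rational root is an integer divisor of 141). Testing λ = 3:
  p(3) = 27 - 153 + 267 - 141 = 0  ✓
  Dividing out (λ - 3): p(λ) = (λ - 3)(λ² - 14λ + 47).
Step 3 — remaining eigenvalues from the quadratic λ² - 14λ + 47 = 0:
  Δ = 14² - 4·47 = 196 - 188 = 8,  λ = (14 ± √8)/2 = (14 ± 2.8284)/2 ≈ 8.4142 or 5.5858.
  Sorted: λ_1 = 8.4142,  λ_2 = 5.5858,  λ_3 = 3  (check: sum = 17 = tr ✓).

Step 4 — unit eigenvector for λ_1 ≈ 8.4142: v spans the null space of (Sigma - λ_1 I), whose rows are
  r_1 = (-5.4142, 0, 0),  r_2 = (0, -0.4142, 1),  r_3 = (0, 1, -2.4142).
  v is orthogonal to every row, so take v ∝ r_1 × r_2 = ((0)·(1) - (0)·(-0.4142), (0)·(0) - (-5.4142)·(1), (-5.4142)·(-0.4142) - (0)·(0)) ≈ (0, 5.4142, 2.2426).
  Let u = (0, 5.4142, 2.2426).
  ||u|| = √((0)² + (5.4142)² + (2.2426)²) = √(34.3431) ≈ 5.8603,  v_1 = u/||u|| ≈ (0, 0.9239, 0.3827) (||v_1|| = 1).

λ_1 = 8.4142,  λ_2 = 5.5858,  λ_3 = 3;  v_1 ≈ (0, 0.9239, 0.3827)


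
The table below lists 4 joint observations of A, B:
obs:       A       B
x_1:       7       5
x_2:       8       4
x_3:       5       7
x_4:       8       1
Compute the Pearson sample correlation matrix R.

Step 1 — column means:
  mean(A) = (7 + 8 + 5 + 8) / 4 = 28/4 = 7
  mean(B) = (5 + 4 + 7 + 1) / 4 = 17/4 = 4.25

Step 2 — sample variances and covariances s[i,j] = (1/(n-1)) · Σ_k (x_{k,i} - mean_i) · (x_{k,j} - mean_j), with n-1 = 3:
  s[A,A] = ((0)·(0) + (1)·(1) + (-2)·(-2) + (1)·(1)) / 3 = 6/3 = 2
  s[A,B] = ((0)·(0.75) + (1)·(-0.25) + (-2)·(2.75) + (1)·(-3.25)) / 3 = -9/3 = -3
  s[B,B] = ((0.75)·(0.75) + (-0.25)·(-0.25) + (2.75)·(2.75) + (-3.25)·(-3.25)) / 3 = 18.75/3 = 6.25
  Sample standard deviations s_i = √(s[i,i]):
  s(A) = √(2) = 1.4142
  s(B) = √(6.25) = 2.5

Step 3 — r_{ij} = s_{ij} / (s_i · s_j):
  r[A,A] = 1 (diagonal).
  r[A,B] = -3 / (1.4142 · 2.5) = -3 / 3.5355 = -0.8485
  r[B,B] = 1 (diagonal).

R is symmetric with unit diagonal. Assembling:

R = [[1, -0.8485],
 [-0.8485, 1]]


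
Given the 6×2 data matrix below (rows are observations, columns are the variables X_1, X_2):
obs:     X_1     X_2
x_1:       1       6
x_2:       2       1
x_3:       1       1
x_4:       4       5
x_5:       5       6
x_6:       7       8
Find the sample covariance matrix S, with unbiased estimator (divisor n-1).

Step 1 — column means:
  mean(X_1) = (1 + 2 + 1 + 4 + 5 + 7) / 6 = 20/6 = 3.3333
  mean(X_2) = (6 + 1 + 1 + 5 + 6 + 8) / 6 = 27/6 = 4.5

Step 2 — sample covariance S[i,j] = (1/(n-1)) · Σ_k (x_{k,i} - mean_i) · (x_{k,j} - mean_j), with n-1 = 5.
  S[X_1,X_1] = ((-2.3333)·(-2.3333) + (-1.3333)·(-1.3333) + (-2.3333)·(-2.3333) + (0.6667)·(0.6667) + (1.6667)·(1.6667) + (3.6667)·(3.6667)) / 5 = 29.3333/5 = 5.8667
  S[X_1,X_2] = ((-2.3333)·(1.5) + (-1.3333)·(-3.5) + (-2.3333)·(-3.5) + (0.6667)·(0.5) + (1.6667)·(1.5) + (3.6667)·(3.5)) / 5 = 25/5 = 5
  S[X_2,X_2] = ((1.5)·(1.5) + (-3.5)·(-3.5) + (-3.5)·(-3.5) + (0.5)·(0.5) + (1.5)·(1.5) + (3.5)·(3.5)) / 5 = 41.5/5 = 8.3

S is symmetric (S[j,i] = S[i,j]). Assembling:

S = [[5.8667, 5],
 [5, 8.3]]


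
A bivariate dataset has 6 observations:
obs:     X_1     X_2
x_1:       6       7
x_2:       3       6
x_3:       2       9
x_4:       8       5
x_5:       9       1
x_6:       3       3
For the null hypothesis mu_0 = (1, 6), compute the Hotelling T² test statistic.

Step 1 — sample mean vector:
  mean(X_1) = (6 + 3 + 2 + 8 + 9 + 3) / 6 = 31/6 = 5.1667
  mean(X_2) = (7 + 6 + 9 + 5 + 1 + 3) / 6 = 31/6 = 5.1667
  x̄ = (5.1667, 5.1667),  deviation x̄ - mu_0 = (5.1667, 5.1667) - (1, 6) = (4.1667, -0.8333).

Step 2 — sample covariance matrix, S[i,j] = (1/(n-1)) · Σ_k (x_{k,i} - mean_i) · (x_{k,j} - mean_j), divisor n-1 = 5:
  S[X_1,X_1] = ((0.8333)·(0.8333) + (-2.1667)·(-2.1667) + (-3.1667)·(-3.1667) + (2.8333)·(2.8333) + (3.8333)·(3.8333) + (-2.1667)·(-2.1667)) / 5 = 42.8333/5 = 8.5667
  S[X_1,X_2] = ((0.8333)·(1.8333) + (-2.1667)·(0.8333) + (-3.1667)·(3.8333) + (2.8333)·(-0.1667) + (3.8333)·(-4.1667) + (-2.1667)·(-2.1667)) / 5 = -24.1667/5 = -4.8333
  S[X_2,X_2] = ((1.8333)·(1.8333) + (0.8333)·(0.8333) + (3.8333)·(3.8333) + (-0.1667)·(-0.1667) + (-4.1667)·(-4.1667) + (-2.1667)·(-2.1667)) / 5 = 40.8333/5 = 8.1667
  S = [[8.5667, -4.8333],
 [-4.8333, 8.1667]].

Step 3 — invert S. det(S) = 8.5667·8.1667 - (-4.8333)² = 46.6.
  S^{-1} = (1/det) · [[d, -b], [-b, a]] = [[0.1753, 0.1037],
 [0.1037, 0.1838]].

Step 4 — quadratic form (x̄ - mu_0)^T · S^{-1} · (x̄ - mu_0):
  S^{-1} · (x̄ - mu_0) = (0.6438, 0.279),
  (x̄ - mu_0)^T · [...] = (4.1667)·(0.6438) + (-0.8333)·(0.279) = 2.4499.

Step 5 — scale by n: T² = 6 · 2.4499 = 14.6996.

T² ≈ 14.6996


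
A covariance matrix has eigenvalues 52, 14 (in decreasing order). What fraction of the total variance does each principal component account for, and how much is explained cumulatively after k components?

Step 1 — total variance = trace(Sigma) = Σ λ_i = 52 + 14 = 66.

Step 2 — fraction explained by component i = λ_i / Σ λ:
  PC1: 52/66 = 0.7879
  PC2: 14/66 = 0.2121

Step 3 — cumulative fraction after k components = (λ_1 + ... + λ_k) / Σ λ:
  k = 1: 52/66 = 0.7879
  k = 2: (52 + 14)/66 = 66/66 = 1

Summary (fraction, with percent):

explained: PC1 0.7879 (78.79%), PC2 0.2121 (21.21%);  cumulative: 0.7879, 1


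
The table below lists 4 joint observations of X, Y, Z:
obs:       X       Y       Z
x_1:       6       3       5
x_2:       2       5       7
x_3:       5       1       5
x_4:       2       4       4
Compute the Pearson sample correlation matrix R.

Step 1 — column means:
  mean(X) = (6 + 2 + 5 + 2) / 4 = 15/4 = 3.75
  mean(Y) = (3 + 5 + 1 + 4) / 4 = 13/4 = 3.25
  mean(Z) = (5 + 7 + 5 + 4) / 4 = 21/4 = 5.25

Step 2 — sample variances and covariances s[i,j] = (1/(n-1)) · Σ_k (x_{k,i} - mean_i) · (x_{k,j} - mean_j), with n-1 = 3:
  s[X,X] = ((2.25)·(2.25) + (-1.75)·(-1.75) + (1.25)·(1.25) + (-1.75)·(-1.75)) / 3 = 12.75/3 = 4.25
  s[X,Y] = ((2.25)·(-0.25) + (-1.75)·(1.75) + (1.25)·(-2.25) + (-1.75)·(0.75)) / 3 = -7.75/3 = -2.5833
  s[X,Z] = ((2.25)·(-0.25) + (-1.75)·(1.75) + (1.25)·(-0.25) + (-1.75)·(-1.25)) / 3 = -1.75/3 = -0.5833
  s[Y,Y] = ((-0.25)·(-0.25) + (1.75)·(1.75) + (-2.25)·(-2.25) + (0.75)·(0.75)) / 3 = 8.75/3 = 2.9167
  s[Y,Z] = ((-0.25)·(-0.25) + (1.75)·(1.75) + (-2.25)·(-0.25) + (0.75)·(-1.25)) / 3 = 2.75/3 = 0.9167
  s[Z,Z] = ((-0.25)·(-0.25) + (1.75)·(1.75) + (-0.25)·(-0.25) + (-1.25)·(-1.25)) / 3 = 4.75/3 = 1.5833
  Sample standard deviations s_i = √(s[i,i]):
  s(X) = √(4.25) = 2.0616
  s(Y) = √(2.9167) = 1.7078
  s(Z) = √(1.5833) = 1.2583

Step 3 — r_{ij} = s_{ij} / (s_i · s_j):
  r[X,X] = 1 (diagonal).
  r[X,Y] = -2.5833 / (2.0616 · 1.7078) = -2.5833 / 3.5208 = -0.7337
  r[X,Z] = -0.5833 / (2.0616 · 1.2583) = -0.5833 / 2.5941 = -0.2249
  r[Y,Y] = 1 (diagonal).
  r[Y,Z] = 0.9167 / (1.7078 · 1.2583) = 0.9167 / 2.149 = 0.4266
  r[Z,Z] = 1 (diagonal).

R is symmetric with unit diagonal. Assembling:

R = [[1, -0.7337, -0.2249],
 [-0.7337, 1, 0.4266],
 [-0.2249, 0.4266, 1]]


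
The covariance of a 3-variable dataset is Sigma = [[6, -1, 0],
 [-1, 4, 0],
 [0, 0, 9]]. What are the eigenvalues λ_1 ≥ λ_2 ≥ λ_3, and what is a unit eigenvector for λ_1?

Step 1 — characteristic polynomial p(λ) = det(λI - Sigma) = λ³ - tr·λ² + c_1·λ - det, where tr = trace, c_1 = sum of the principal 2×2 minors, det = det(Sigma):
  tr = 6 + 4 + 9 = 19,
  c_1 = (6·4 - (-1)²) + (6·9 - (0)²) + (4·9 - (0)²) = 23 + 54 + 36 = 113,
  det = 6·(4·9 - (0)²) - (-1)·((-1)·9 - (0)·(0)) + (0)·((-1)·(0) - 4·(0)) = 6·(36) - (-1)·(-9) + (0)·(0) = 207.
  So p(λ) = λ³ - 19λ² + 113λ - 207.
Step 2 — look for an integer root (rational root theorem: any rational root is an integer divisor of 207). Testing λ = 9:
  p(9) = 729 - 1539 + 1017 - 207 = 0  ✓
  Dividing out (λ - 9): p(λ) = (λ - 9)(λ² - 10λ + 23).
Step 3 — remaining eigenvalues from the quadratic λ² - 10λ + 23 = 0:
  Δ = 10² - 4·23 = 100 - 92 = 8,  λ = (10 ± √8)/2 = (10 ± 2.8284)/2 ≈ 6.4142 or 3.5858.
  Sorted: λ_1 = 9,  λ_2 = 6.4142,  λ_3 = 3.5858  (check: sum = 19 = tr ✓).

Step 4 — unit eigenvector for λ_1 = 9: v spans the null space of (Sigma - λ_1 I), whose rows are
  r_1 = (-3, -1, 0),  r_2 = (-1, -5, 0),  r_3 = (0, 0, 0).
  v is orthogonal to every row, so take v ∝ r_1 × r_2 = ((-1)·(0) - (0)·(-5), (0)·(-1) - (-3)·(0), (-3)·(-5) - (-1)·(-1)) = (0, 0, 14).
  Rescale (divide by 14): u = (0, 0, 1).
  ||u|| = √((0)² + (0)² + (1)²) = √(1) = 1,  v_1 = u/||u|| ≈ (0, 0, 1) (||v_1|| = 1).

λ_1 = 9,  λ_2 = 6.4142,  λ_3 = 3.5858;  v_1 ≈ (0, 0, 1)


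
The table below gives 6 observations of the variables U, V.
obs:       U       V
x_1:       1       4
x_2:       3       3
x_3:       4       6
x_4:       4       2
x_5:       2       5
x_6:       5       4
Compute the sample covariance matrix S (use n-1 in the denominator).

Step 1 — column means:
  mean(U) = (1 + 3 + 4 + 4 + 2 + 5) / 6 = 19/6 = 3.1667
  mean(V) = (4 + 3 + 6 + 2 + 5 + 4) / 6 = 24/6 = 4

Step 2 — sample covariance S[i,j] = (1/(n-1)) · Σ_k (x_{k,i} - mean_i) · (x_{k,j} - mean_j), with n-1 = 5.
  S[U,U] = ((-2.1667)·(-2.1667) + (-0.1667)·(-0.1667) + (0.8333)·(0.8333) + (0.8333)·(0.8333) + (-1.1667)·(-1.1667) + (1.8333)·(1.8333)) / 5 = 10.8333/5 = 2.1667
  S[U,V] = ((-2.1667)·(0) + (-0.1667)·(-1) + (0.8333)·(2) + (0.8333)·(-2) + (-1.1667)·(1) + (1.8333)·(0)) / 5 = -1/5 = -0.2
  S[V,V] = ((0)·(0) + (-1)·(-1) + (2)·(2) + (-2)·(-2) + (1)·(1) + (0)·(0)) / 5 = 10/5 = 2

S is symmetric (S[j,i] = S[i,j]). Assembling:

S = [[2.1667, -0.2],
 [-0.2, 2]]


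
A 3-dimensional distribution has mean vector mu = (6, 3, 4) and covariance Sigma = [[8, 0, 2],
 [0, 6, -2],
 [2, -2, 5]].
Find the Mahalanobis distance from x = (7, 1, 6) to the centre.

Step 1 — centre the observation: (x - mu) = (1, -2, 2).

Step 2 — invert Sigma (cofactor / det for 3×3, or solve directly):
  Sigma^{-1} = [[0.1413, -0.0217, -0.0652],
 [-0.0217, 0.1957, 0.087],
 [-0.0652, 0.087, 0.2609]].

Step 3 — form the quadratic (x - mu)^T · Sigma^{-1} · (x - mu):
  Sigma^{-1} · (x - mu) = (0.0543, -0.2391, 0.2826).
  (x - mu)^T · [Sigma^{-1} · (x - mu)] = (1)·(0.0543) + (-2)·(-0.2391) + (2)·(0.2826) = 1.0978.

Step 4 — take square root: d = √(1.0978) ≈ 1.0478.

d(x, mu) = √(1.0978) ≈ 1.0478


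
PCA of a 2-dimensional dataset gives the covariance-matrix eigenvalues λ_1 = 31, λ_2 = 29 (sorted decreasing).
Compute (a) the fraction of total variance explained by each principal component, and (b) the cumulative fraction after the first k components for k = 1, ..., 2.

Step 1 — total variance = trace(Sigma) = Σ λ_i = 31 + 29 = 60.

Step 2 — fraction explained by component i = λ_i / Σ λ:
  PC1: 31/60 = 0.5167
  PC2: 29/60 = 0.4833

Step 3 — cumulative fraction after k components = (λ_1 + ... + λ_k) / Σ λ:
  k = 1: 31/60 = 0.5167
  k = 2: (31 + 29)/60 = 60/60 = 1

Summary (fraction, with percent):

explained: PC1 0.5167 (51.67%), PC2 0.4833 (48.33%);  cumulative: 0.5167, 1


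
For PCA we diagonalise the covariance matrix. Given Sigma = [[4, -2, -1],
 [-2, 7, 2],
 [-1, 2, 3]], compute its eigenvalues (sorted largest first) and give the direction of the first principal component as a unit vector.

Step 1 — characteristic polynomial p(λ) = det(λI - Sigma) = λ³ - tr·λ² + c_1·λ - det, where tr = trace, c_1 = sum of the principal 2×2 minors, det = det(Sigma):
  tr = 4 + 7 + 3 = 14,
  c_1 = (4·7 - (-2)²) + (4·3 - (-1)²) + (7·3 - (2)²) = 24 + 11 + 17 = 52,
  det = 4·(7·3 - (2)²) - (-2)·((-2)·3 - (2)·(-1)) + (-1)·((-2)·(2) - 7·(-1)) = 4·(17) - (-2)·(-4) + (-1)·(3) = 57.
  So p(λ) = λ³ - 14λ² + 52λ - 57.
Step 2 — look for an integer root (rational root theorem: any rational root is an integer divisor of 57). Testing λ = 3:
  p(3) = 27 - 126 + 156 - 57 = 0  ✓
  Dividing out (λ - 3): p(λ) = (λ - 3)(λ² - 11λ + 19).
Step 3 — remaining eigenvalues from the quadratic λ² - 11λ + 19 = 0:
  Δ = 11² - 4·19 = 121 - 76 = 45,  λ = (11 ± √45)/2 = (11 ± 6.7082)/2 ≈ 8.8541 or 2.1459.
  Sorted: λ_1 = 8.8541,  λ_2 = 3,  λ_3 = 2.1459  (check: sum = 14 = tr ✓).

Step 4 — unit eigenvector for λ_1 ≈ 8.8541: v spans the null space of (Sigma - λ_1 I), whose rows are
  r_1 = (-4.8541, -2, -1),  r_2 = (-2, -1.8541, 2),  r_3 = (-1, 2, -5.8541).
  v is orthogonal to every row, so take v ∝ r_1 × r_2 = ((-2)·(2) - (-1)·(-1.8541), (-1)·(-2) - (-4.8541)·(2), (-4.8541)·(-1.8541) - (-2)·(-2)) ≈ (-5.8541, 11.7082, 5).
  Rescale (multiply by -1 so the first nonzero entry is positive): u = (5.8541, -11.7082, -5).
  ||u|| = √((5.8541)² + (-11.7082)² + (-5)²) = √(196.3525) ≈ 14.0126,  v_1 = u/||u|| ≈ (0.4178, -0.8355, -0.3568) (||v_1|| = 1).

λ_1 = 8.8541,  λ_2 = 3,  λ_3 = 2.1459;  v_1 ≈ (0.4178, -0.8355, -0.3568)
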